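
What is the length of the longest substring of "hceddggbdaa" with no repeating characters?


Input: "hceddggbdaa"
Sliding window (track last position of each char):
  Position 0 ('h'): window [0,0] length 1 -- new best
  Position 1 ('c'): window [0,1] length 2 -- new best
  Position 2 ('e'): window [0,2] length 3 -- new best
  Position 3 ('d'): window [0,3] length 4 -- new best
  Position 4 ('d'): repeat (last at 3), move window start to 4
  Position 4 ('d'): window [4,4] length 1
  Position 5 ('g'): window [4,5] length 2
  Position 6 ('g'): repeat (last at 5), move window start to 6
  Position 6 ('g'): window [6,6] length 1
  Position 7 ('b'): window [6,7] length 2
  Position 8 ('d'): window [6,8] length 3
  Position 9 ('a'): window [6,9] length 4
  Position 10 ('a'): repeat (last at 9), move window start to 10
  Position 10 ('a'): window [10,10] length 1
Longest substring with no repeats: "hced" with length 4

4


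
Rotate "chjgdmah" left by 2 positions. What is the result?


Input: "chjgdmah", rotate left by 2
First 2 characters: "ch"
Remaining characters: "jgdmah"
Concatenate remaining + first: "jgdmah" + "ch" = "jgdmahch"

jgdmahch


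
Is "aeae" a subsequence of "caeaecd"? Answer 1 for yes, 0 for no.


Check if "aeae" is a subsequence of "caeaecd"
Greedy scan:
  Position 0 ('c'): no match needed
  Position 1 ('a'): matches sub[0] = 'a'
  Position 2 ('e'): matches sub[1] = 'e'
  Position 3 ('a'): matches sub[2] = 'a'
  Position 4 ('e'): matches sub[3] = 'e'
  Position 5 ('c'): no match needed
  Position 6 ('d'): no match needed
All 4 characters matched => is a subsequence

1


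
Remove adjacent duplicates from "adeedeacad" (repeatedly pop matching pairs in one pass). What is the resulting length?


Input: adeedeacad
Stack-based adjacent duplicate removal:
  Read 'a': push. Stack: a
  Read 'd': push. Stack: ad
  Read 'e': push. Stack: ade
  Read 'e': matches stack top 'e' => pop. Stack: ad
  Read 'd': matches stack top 'd' => pop. Stack: a
  Read 'e': push. Stack: ae
  Read 'a': push. Stack: aea
  Read 'c': push. Stack: aeac
  Read 'a': push. Stack: aeaca
  Read 'd': push. Stack: aeacad
Final stack: "aeacad" (length 6)

6


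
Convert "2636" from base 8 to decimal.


Input: "2636" in base 8
Positional expansion:
  Digit '2' (value 2) x 8^3 = 1024
  Digit '6' (value 6) x 8^2 = 384
  Digit '3' (value 3) x 8^1 = 24
  Digit '6' (value 6) x 8^0 = 6
Sum = 1438

1438


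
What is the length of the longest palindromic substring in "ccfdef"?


Input: "ccfdef"
Checking substrings for palindromes:
  [0:2] "cc" (len 2) => palindrome
Longest palindromic substring: "cc" with length 2

2


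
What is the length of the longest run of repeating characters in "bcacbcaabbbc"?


Input: "bcacbcaabbbc"
Scanning for longest run:
  Position 1 ('c'): new char, reset run to 1
  Position 2 ('a'): new char, reset run to 1
  Position 3 ('c'): new char, reset run to 1
  Position 4 ('b'): new char, reset run to 1
  Position 5 ('c'): new char, reset run to 1
  Position 6 ('a'): new char, reset run to 1
  Position 7 ('a'): continues run of 'a', length=2
  Position 8 ('b'): new char, reset run to 1
  Position 9 ('b'): continues run of 'b', length=2
  Position 10 ('b'): continues run of 'b', length=3
  Position 11 ('c'): new char, reset run to 1
Longest run: 'b' with length 3

3


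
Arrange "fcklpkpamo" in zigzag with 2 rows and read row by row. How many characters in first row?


Zigzag "fcklpkpamo" into 2 rows:
Placing characters:
  'f' => row 0
  'c' => row 1
  'k' => row 0
  'l' => row 1
  'p' => row 0
  'k' => row 1
  'p' => row 0
  'a' => row 1
  'm' => row 0
  'o' => row 1
Rows:
  Row 0: "fkppm"
  Row 1: "clkao"
First row length: 5

5


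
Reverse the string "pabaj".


Input: pabaj
Reading characters right to left:
  Position 4: 'j'
  Position 3: 'a'
  Position 2: 'b'
  Position 1: 'a'
  Position 0: 'p'
Reversed: jabap

jabap


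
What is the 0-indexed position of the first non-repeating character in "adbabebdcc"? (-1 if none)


Input: adbabebdcc
Character frequencies:
  'a': 2
  'b': 3
  'c': 2
  'd': 2
  'e': 1
Scanning left to right for freq == 1:
  Position 0 ('a'): freq=2, skip
  Position 1 ('d'): freq=2, skip
  Position 2 ('b'): freq=3, skip
  Position 3 ('a'): freq=2, skip
  Position 4 ('b'): freq=3, skip
  Position 5 ('e'): unique! => answer = 5

5


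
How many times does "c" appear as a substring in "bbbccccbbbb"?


Searching for "c" in "bbbccccbbbb"
Scanning each position:
  Position 0: "b" => no
  Position 1: "b" => no
  Position 2: "b" => no
  Position 3: "c" => MATCH
  Position 4: "c" => MATCH
  Position 5: "c" => MATCH
  Position 6: "c" => MATCH
  Position 7: "b" => no
  Position 8: "b" => no
  Position 9: "b" => no
  Position 10: "b" => no
Total occurrences: 4

4


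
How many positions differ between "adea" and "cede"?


Comparing "adea" and "cede" position by position:
  Position 0: 'a' vs 'c' => DIFFER
  Position 1: 'd' vs 'e' => DIFFER
  Position 2: 'e' vs 'd' => DIFFER
  Position 3: 'a' vs 'e' => DIFFER
Positions that differ: 4

4


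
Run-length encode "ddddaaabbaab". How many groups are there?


Input: ddddaaabbaab
Scanning for consecutive runs:
  Group 1: 'd' x 4 (positions 0-3)
  Group 2: 'a' x 3 (positions 4-6)
  Group 3: 'b' x 2 (positions 7-8)
  Group 4: 'a' x 2 (positions 9-10)
  Group 5: 'b' x 1 (positions 11-11)
Total groups: 5

5


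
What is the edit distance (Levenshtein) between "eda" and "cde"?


Computing edit distance: "eda" -> "cde"
DP table:
           c    d    e
      0    1    2    3
  e   1    1    2    2
  d   2    2    1    2
  a   3    3    2    2
Edit distance = dp[3][3] = 2

2


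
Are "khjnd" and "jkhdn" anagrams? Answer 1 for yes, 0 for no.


Strings: "khjnd", "jkhdn"
Sorted first:  dhjkn
Sorted second: dhjkn
Sorted forms match => anagrams

1


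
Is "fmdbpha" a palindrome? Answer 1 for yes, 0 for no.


Input: fmdbpha
Reversed: ahpbdmf
  Compare pos 0 ('f') with pos 6 ('a'): MISMATCH
  Compare pos 1 ('m') with pos 5 ('h'): MISMATCH
  Compare pos 2 ('d') with pos 4 ('p'): MISMATCH
Result: not a palindrome

0


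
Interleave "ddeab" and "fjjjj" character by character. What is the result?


Interleaving "ddeab" and "fjjjj":
  Position 0: 'd' from first, 'f' from second => "df"
  Position 1: 'd' from first, 'j' from second => "dj"
  Position 2: 'e' from first, 'j' from second => "ej"
  Position 3: 'a' from first, 'j' from second => "aj"
  Position 4: 'b' from first, 'j' from second => "bj"
Result: dfdjejajbj

dfdjejajbj


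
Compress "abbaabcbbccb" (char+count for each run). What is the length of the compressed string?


Input: abbaabcbbccb
Runs:
  'a' x 1 => "a1"
  'b' x 2 => "b2"
  'a' x 2 => "a2"
  'b' x 1 => "b1"
  'c' x 1 => "c1"
  'b' x 2 => "b2"
  'c' x 2 => "c2"
  'b' x 1 => "b1"
Compressed: "a1b2a2b1c1b2c2b1"
Compressed length: 16

16


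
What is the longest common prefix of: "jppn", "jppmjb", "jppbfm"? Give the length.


Words: jppn, jppmjb, jppbfm
  Position 0: all 'j' => match
  Position 1: all 'p' => match
  Position 2: all 'p' => match
  Position 3: ('n', 'm', 'b') => mismatch, stop
LCP = "jpp" (length 3)

3


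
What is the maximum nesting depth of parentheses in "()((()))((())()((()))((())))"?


Input: "()((()))((())()((()))((())))"
Tracking depth:
  Position 0 '(': depth becomes 1
  Position 1 ')': depth becomes 0
  Position 2 '(': depth becomes 1
  Position 3 '(': depth becomes 2
  Position 4 '(': depth becomes 3
  Position 5 ')': depth becomes 2
  Position 6 ')': depth becomes 1
  Position 7 ')': depth becomes 0
  Position 8 '(': depth becomes 1
  Position 9 '(': depth becomes 2
  Position 10 '(': depth becomes 3
  Position 11 ')': depth becomes 2
  Position 12 ')': depth becomes 1
  Position 13 '(': depth becomes 2
  Position 14 ')': depth becomes 1
  Position 15 '(': depth becomes 2
  Position 16 '(': depth becomes 3
  Position 17 '(': depth becomes 4
  Position 18 ')': depth becomes 3
  Position 19 ')': depth becomes 2
  Position 20 ')': depth becomes 1
  Position 21 '(': depth becomes 2
  Position 22 '(': depth becomes 3
  Position 23 '(': depth becomes 4
  Position 24 ')': depth becomes 3
  Position 25 ')': depth becomes 2
  Position 26 ')': depth becomes 1
  Position 27 ')': depth becomes 0
Maximum depth reached: 4

4


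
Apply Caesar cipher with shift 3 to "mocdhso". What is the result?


Caesar cipher: shift "mocdhso" by 3
  'm' (pos 12) + 3 = pos 15 = 'p'
  'o' (pos 14) + 3 = pos 17 = 'r'
  'c' (pos 2) + 3 = pos 5 = 'f'
  'd' (pos 3) + 3 = pos 6 = 'g'
  'h' (pos 7) + 3 = pos 10 = 'k'
  's' (pos 18) + 3 = pos 21 = 'v'
  'o' (pos 14) + 3 = pos 17 = 'r'
Result: prfgkvr

prfgkvr


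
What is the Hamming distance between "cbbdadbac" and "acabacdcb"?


Comparing "cbbdadbac" and "acabacdcb" position by position:
  Position 0: 'c' vs 'a' => differ
  Position 1: 'b' vs 'c' => differ
  Position 2: 'b' vs 'a' => differ
  Position 3: 'd' vs 'b' => differ
  Position 4: 'a' vs 'a' => same
  Position 5: 'd' vs 'c' => differ
  Position 6: 'b' vs 'd' => differ
  Position 7: 'a' vs 'c' => differ
  Position 8: 'c' vs 'b' => differ
Total differences (Hamming distance): 8

8


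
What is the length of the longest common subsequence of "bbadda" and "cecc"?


LCS of "bbadda" and "cecc"
DP table:
           c    e    c    c
      0    0    0    0    0
  b   0    0    0    0    0
  b   0    0    0    0    0
  a   0    0    0    0    0
  d   0    0    0    0    0
  d   0    0    0    0    0
  a   0    0    0    0    0
LCS length = dp[6][4] = 0

0


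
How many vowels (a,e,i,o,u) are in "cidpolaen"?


Input: cidpolaen
Checking each character:
  'c' at position 0: consonant
  'i' at position 1: vowel (running total: 1)
  'd' at position 2: consonant
  'p' at position 3: consonant
  'o' at position 4: vowel (running total: 2)
  'l' at position 5: consonant
  'a' at position 6: vowel (running total: 3)
  'e' at position 7: vowel (running total: 4)
  'n' at position 8: consonant
Total vowels: 4

4


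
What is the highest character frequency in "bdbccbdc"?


Input: bdbccbdc
Character counts:
  'b': 3
  'c': 3
  'd': 2
Maximum frequency: 3

3


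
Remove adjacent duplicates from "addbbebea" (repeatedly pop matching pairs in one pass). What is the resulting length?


Input: addbbebea
Stack-based adjacent duplicate removal:
  Read 'a': push. Stack: a
  Read 'd': push. Stack: ad
  Read 'd': matches stack top 'd' => pop. Stack: a
  Read 'b': push. Stack: ab
  Read 'b': matches stack top 'b' => pop. Stack: a
  Read 'e': push. Stack: ae
  Read 'b': push. Stack: aeb
  Read 'e': push. Stack: aebe
  Read 'a': push. Stack: aebea
Final stack: "aebea" (length 5)

5


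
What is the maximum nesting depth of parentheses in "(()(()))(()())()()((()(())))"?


Input: "(()(()))(()())()()((()(())))"
Tracking depth:
  Position 0 '(': depth becomes 1
  Position 1 '(': depth becomes 2
  Position 2 ')': depth becomes 1
  Position 3 '(': depth becomes 2
  Position 4 '(': depth becomes 3
  Position 5 ')': depth becomes 2
  Position 6 ')': depth becomes 1
  Position 7 ')': depth becomes 0
  Position 8 '(': depth becomes 1
  Position 9 '(': depth becomes 2
  Position 10 ')': depth becomes 1
  Position 11 '(': depth becomes 2
  Position 12 ')': depth becomes 1
  Position 13 ')': depth becomes 0
  Position 14 '(': depth becomes 1
  Position 15 ')': depth becomes 0
  Position 16 '(': depth becomes 1
  Position 17 ')': depth becomes 0
  Position 18 '(': depth becomes 1
  Position 19 '(': depth becomes 2
  Position 20 '(': depth becomes 3
  Position 21 ')': depth becomes 2
  Position 22 '(': depth becomes 3
  Position 23 '(': depth becomes 4
  Position 24 ')': depth becomes 3
  Position 25 ')': depth becomes 2
  Position 26 ')': depth becomes 1
  Position 27 ')': depth becomes 0
Maximum depth reached: 4

4


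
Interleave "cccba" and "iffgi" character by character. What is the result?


Interleaving "cccba" and "iffgi":
  Position 0: 'c' from first, 'i' from second => "ci"
  Position 1: 'c' from first, 'f' from second => "cf"
  Position 2: 'c' from first, 'f' from second => "cf"
  Position 3: 'b' from first, 'g' from second => "bg"
  Position 4: 'a' from first, 'i' from second => "ai"
Result: cicfcfbgai

cicfcfbgai


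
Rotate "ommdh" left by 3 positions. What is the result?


Input: "ommdh", rotate left by 3
First 3 characters: "omm"
Remaining characters: "dh"
Concatenate remaining + first: "dh" + "omm" = "dhomm"

dhomm


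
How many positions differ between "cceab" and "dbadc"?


Comparing "cceab" and "dbadc" position by position:
  Position 0: 'c' vs 'd' => DIFFER
  Position 1: 'c' vs 'b' => DIFFER
  Position 2: 'e' vs 'a' => DIFFER
  Position 3: 'a' vs 'd' => DIFFER
  Position 4: 'b' vs 'c' => DIFFER
Positions that differ: 5

5


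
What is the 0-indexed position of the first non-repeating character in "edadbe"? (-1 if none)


Input: edadbe
Character frequencies:
  'a': 1
  'b': 1
  'd': 2
  'e': 2
Scanning left to right for freq == 1:
  Position 0 ('e'): freq=2, skip
  Position 1 ('d'): freq=2, skip
  Position 2 ('a'): unique! => answer = 2

2


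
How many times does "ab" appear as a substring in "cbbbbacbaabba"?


Searching for "ab" in "cbbbbacbaabba"
Scanning each position:
  Position 0: "cb" => no
  Position 1: "bb" => no
  Position 2: "bb" => no
  Position 3: "bb" => no
  Position 4: "ba" => no
  Position 5: "ac" => no
  Position 6: "cb" => no
  Position 7: "ba" => no
  Position 8: "aa" => no
  Position 9: "ab" => MATCH
  Position 10: "bb" => no
  Position 11: "ba" => no
Total occurrences: 1

1


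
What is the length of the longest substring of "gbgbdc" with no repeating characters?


Input: "gbgbdc"
Sliding window (track last position of each char):
  Position 0 ('g'): window [0,0] length 1 -- new best
  Position 1 ('b'): window [0,1] length 2 -- new best
  Position 2 ('g'): repeat (last at 0), move window start to 1
  Position 2 ('g'): window [1,2] length 2
  Position 3 ('b'): repeat (last at 1), move window start to 2
  Position 3 ('b'): window [2,3] length 2
  Position 4 ('d'): window [2,4] length 3 -- new best
  Position 5 ('c'): window [2,5] length 4 -- new best
Longest substring with no repeats: "gbdc" with length 4

4


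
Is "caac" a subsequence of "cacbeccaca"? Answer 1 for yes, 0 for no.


Check if "caac" is a subsequence of "cacbeccaca"
Greedy scan:
  Position 0 ('c'): matches sub[0] = 'c'
  Position 1 ('a'): matches sub[1] = 'a'
  Position 2 ('c'): no match needed
  Position 3 ('b'): no match needed
  Position 4 ('e'): no match needed
  Position 5 ('c'): no match needed
  Position 6 ('c'): no match needed
  Position 7 ('a'): matches sub[2] = 'a'
  Position 8 ('c'): matches sub[3] = 'c'
  Position 9 ('a'): no match needed
All 4 characters matched => is a subsequence

1


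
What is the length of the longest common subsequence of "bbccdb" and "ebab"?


LCS of "bbccdb" and "ebab"
DP table:
           e    b    a    b
      0    0    0    0    0
  b   0    0    1    1    1
  b   0    0    1    1    2
  c   0    0    1    1    2
  c   0    0    1    1    2
  d   0    0    1    1    2
  b   0    0    1    1    2
LCS length = dp[6][4] = 2

2


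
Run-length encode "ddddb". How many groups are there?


Input: ddddb
Scanning for consecutive runs:
  Group 1: 'd' x 4 (positions 0-3)
  Group 2: 'b' x 1 (positions 4-4)
Total groups: 2

2


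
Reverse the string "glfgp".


Input: glfgp
Reading characters right to left:
  Position 4: 'p'
  Position 3: 'g'
  Position 2: 'f'
  Position 1: 'l'
  Position 0: 'g'
Reversed: pgflg

pgflg


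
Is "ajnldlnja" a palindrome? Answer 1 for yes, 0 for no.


Input: ajnldlnja
Reversed: ajnldlnja
  Compare pos 0 ('a') with pos 8 ('a'): match
  Compare pos 1 ('j') with pos 7 ('j'): match
  Compare pos 2 ('n') with pos 6 ('n'): match
  Compare pos 3 ('l') with pos 5 ('l'): match
Result: palindrome

1


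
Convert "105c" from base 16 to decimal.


Input: "105c" in base 16
Positional expansion:
  Digit '1' (value 1) x 16^3 = 4096
  Digit '0' (value 0) x 16^2 = 0
  Digit '5' (value 5) x 16^1 = 80
  Digit 'c' (value 12) x 16^0 = 12
Sum = 4188

4188


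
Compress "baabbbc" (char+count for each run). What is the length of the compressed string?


Input: baabbbc
Runs:
  'b' x 1 => "b1"
  'a' x 2 => "a2"
  'b' x 3 => "b3"
  'c' x 1 => "c1"
Compressed: "b1a2b3c1"
Compressed length: 8

8


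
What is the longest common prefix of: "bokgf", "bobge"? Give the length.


Words: bokgf, bobge
  Position 0: all 'b' => match
  Position 1: all 'o' => match
  Position 2: ('k', 'b') => mismatch, stop
LCP = "bo" (length 2)

2


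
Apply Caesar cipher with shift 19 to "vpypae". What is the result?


Caesar cipher: shift "vpypae" by 19
  'v' (pos 21) + 19 = pos 14 = 'o'
  'p' (pos 15) + 19 = pos 8 = 'i'
  'y' (pos 24) + 19 = pos 17 = 'r'
  'p' (pos 15) + 19 = pos 8 = 'i'
  'a' (pos 0) + 19 = pos 19 = 't'
  'e' (pos 4) + 19 = pos 23 = 'x'
Result: oiritx

oiritx


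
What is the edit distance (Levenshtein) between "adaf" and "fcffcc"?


Computing edit distance: "adaf" -> "fcffcc"
DP table:
           f    c    f    f    c    c
      0    1    2    3    4    5    6
  a   1    1    2    3    4    5    6
  d   2    2    2    3    4    5    6
  a   3    3    3    3    4    5    6
  f   4    3    4    3    3    4    5
Edit distance = dp[4][6] = 5

5


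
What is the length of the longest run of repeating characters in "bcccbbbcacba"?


Input: "bcccbbbcacba"
Scanning for longest run:
  Position 1 ('c'): new char, reset run to 1
  Position 2 ('c'): continues run of 'c', length=2
  Position 3 ('c'): continues run of 'c', length=3
  Position 4 ('b'): new char, reset run to 1
  Position 5 ('b'): continues run of 'b', length=2
  Position 6 ('b'): continues run of 'b', length=3
  Position 7 ('c'): new char, reset run to 1
  Position 8 ('a'): new char, reset run to 1
  Position 9 ('c'): new char, reset run to 1
  Position 10 ('b'): new char, reset run to 1
  Position 11 ('a'): new char, reset run to 1
Longest run: 'c' with length 3

3


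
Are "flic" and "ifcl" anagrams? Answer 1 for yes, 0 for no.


Strings: "flic", "ifcl"
Sorted first:  cfil
Sorted second: cfil
Sorted forms match => anagrams

1


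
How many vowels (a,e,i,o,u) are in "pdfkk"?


Input: pdfkk
Checking each character:
  'p' at position 0: consonant
  'd' at position 1: consonant
  'f' at position 2: consonant
  'k' at position 3: consonant
  'k' at position 4: consonant
Total vowels: 0

0


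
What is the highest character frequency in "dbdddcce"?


Input: dbdddcce
Character counts:
  'b': 1
  'c': 2
  'd': 4
  'e': 1
Maximum frequency: 4

4


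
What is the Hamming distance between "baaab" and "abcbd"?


Comparing "baaab" and "abcbd" position by position:
  Position 0: 'b' vs 'a' => differ
  Position 1: 'a' vs 'b' => differ
  Position 2: 'a' vs 'c' => differ
  Position 3: 'a' vs 'b' => differ
  Position 4: 'b' vs 'd' => differ
Total differences (Hamming distance): 5

5


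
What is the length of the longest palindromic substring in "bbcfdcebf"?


Input: "bbcfdcebf"
Checking substrings for palindromes:
  [0:2] "bb" (len 2) => palindrome
Longest palindromic substring: "bb" with length 2

2


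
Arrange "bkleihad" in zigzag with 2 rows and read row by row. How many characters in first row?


Zigzag "bkleihad" into 2 rows:
Placing characters:
  'b' => row 0
  'k' => row 1
  'l' => row 0
  'e' => row 1
  'i' => row 0
  'h' => row 1
  'a' => row 0
  'd' => row 1
Rows:
  Row 0: "blia"
  Row 1: "kehd"
First row length: 4

4


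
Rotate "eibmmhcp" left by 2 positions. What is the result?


Input: "eibmmhcp", rotate left by 2
First 2 characters: "ei"
Remaining characters: "bmmhcp"
Concatenate remaining + first: "bmmhcp" + "ei" = "bmmhcpei"

bmmhcpei


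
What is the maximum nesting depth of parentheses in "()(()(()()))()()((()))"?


Input: "()(()(()()))()()((()))"
Tracking depth:
  Position 0 '(': depth becomes 1
  Position 1 ')': depth becomes 0
  Position 2 '(': depth becomes 1
  Position 3 '(': depth becomes 2
  Position 4 ')': depth becomes 1
  Position 5 '(': depth becomes 2
  Position 6 '(': depth becomes 3
  Position 7 ')': depth becomes 2
  Position 8 '(': depth becomes 3
  Position 9 ')': depth becomes 2
  Position 10 ')': depth becomes 1
  Position 11 ')': depth becomes 0
  Position 12 '(': depth becomes 1
  Position 13 ')': depth becomes 0
  Position 14 '(': depth becomes 1
  Position 15 ')': depth becomes 0
  Position 16 '(': depth becomes 1
  Position 17 '(': depth becomes 2
  Position 18 '(': depth becomes 3
  Position 19 ')': depth becomes 2
  Position 20 ')': depth becomes 1
  Position 21 ')': depth becomes 0
Maximum depth reached: 3

3


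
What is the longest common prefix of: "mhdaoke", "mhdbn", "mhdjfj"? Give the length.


Words: mhdaoke, mhdbn, mhdjfj
  Position 0: all 'm' => match
  Position 1: all 'h' => match
  Position 2: all 'd' => match
  Position 3: ('a', 'b', 'j') => mismatch, stop
LCP = "mhd" (length 3)

3


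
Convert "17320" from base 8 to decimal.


Input: "17320" in base 8
Positional expansion:
  Digit '1' (value 1) x 8^4 = 4096
  Digit '7' (value 7) x 8^3 = 3584
  Digit '3' (value 3) x 8^2 = 192
  Digit '2' (value 2) x 8^1 = 16
  Digit '0' (value 0) x 8^0 = 0
Sum = 7888

7888


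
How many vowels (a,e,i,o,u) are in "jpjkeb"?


Input: jpjkeb
Checking each character:
  'j' at position 0: consonant
  'p' at position 1: consonant
  'j' at position 2: consonant
  'k' at position 3: consonant
  'e' at position 4: vowel (running total: 1)
  'b' at position 5: consonant
Total vowels: 1

1


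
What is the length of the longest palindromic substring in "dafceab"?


Input: "dafceab"
Checking substrings for palindromes:
  No multi-char palindromic substrings found
Longest palindromic substring: "d" with length 1

1


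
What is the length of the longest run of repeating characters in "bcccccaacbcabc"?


Input: "bcccccaacbcabc"
Scanning for longest run:
  Position 1 ('c'): new char, reset run to 1
  Position 2 ('c'): continues run of 'c', length=2
  Position 3 ('c'): continues run of 'c', length=3
  Position 4 ('c'): continues run of 'c', length=4
  Position 5 ('c'): continues run of 'c', length=5
  Position 6 ('a'): new char, reset run to 1
  Position 7 ('a'): continues run of 'a', length=2
  Position 8 ('c'): new char, reset run to 1
  Position 9 ('b'): new char, reset run to 1
  Position 10 ('c'): new char, reset run to 1
  Position 11 ('a'): new char, reset run to 1
  Position 12 ('b'): new char, reset run to 1
  Position 13 ('c'): new char, reset run to 1
Longest run: 'c' with length 5

5


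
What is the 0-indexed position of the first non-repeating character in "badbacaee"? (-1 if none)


Input: badbacaee
Character frequencies:
  'a': 3
  'b': 2
  'c': 1
  'd': 1
  'e': 2
Scanning left to right for freq == 1:
  Position 0 ('b'): freq=2, skip
  Position 1 ('a'): freq=3, skip
  Position 2 ('d'): unique! => answer = 2

2


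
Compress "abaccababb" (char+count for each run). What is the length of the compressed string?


Input: abaccababb
Runs:
  'a' x 1 => "a1"
  'b' x 1 => "b1"
  'a' x 1 => "a1"
  'c' x 2 => "c2"
  'a' x 1 => "a1"
  'b' x 1 => "b1"
  'a' x 1 => "a1"
  'b' x 2 => "b2"
Compressed: "a1b1a1c2a1b1a1b2"
Compressed length: 16

16


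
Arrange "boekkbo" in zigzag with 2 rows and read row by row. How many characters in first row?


Zigzag "boekkbo" into 2 rows:
Placing characters:
  'b' => row 0
  'o' => row 1
  'e' => row 0
  'k' => row 1
  'k' => row 0
  'b' => row 1
  'o' => row 0
Rows:
  Row 0: "beko"
  Row 1: "okb"
First row length: 4

4


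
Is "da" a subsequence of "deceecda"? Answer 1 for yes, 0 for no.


Check if "da" is a subsequence of "deceecda"
Greedy scan:
  Position 0 ('d'): matches sub[0] = 'd'
  Position 1 ('e'): no match needed
  Position 2 ('c'): no match needed
  Position 3 ('e'): no match needed
  Position 4 ('e'): no match needed
  Position 5 ('c'): no match needed
  Position 6 ('d'): no match needed
  Position 7 ('a'): matches sub[1] = 'a'
All 2 characters matched => is a subsequence

1


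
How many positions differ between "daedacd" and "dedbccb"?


Comparing "daedacd" and "dedbccb" position by position:
  Position 0: 'd' vs 'd' => same
  Position 1: 'a' vs 'e' => DIFFER
  Position 2: 'e' vs 'd' => DIFFER
  Position 3: 'd' vs 'b' => DIFFER
  Position 4: 'a' vs 'c' => DIFFER
  Position 5: 'c' vs 'c' => same
  Position 6: 'd' vs 'b' => DIFFER
Positions that differ: 5

5


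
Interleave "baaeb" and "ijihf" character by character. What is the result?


Interleaving "baaeb" and "ijihf":
  Position 0: 'b' from first, 'i' from second => "bi"
  Position 1: 'a' from first, 'j' from second => "aj"
  Position 2: 'a' from first, 'i' from second => "ai"
  Position 3: 'e' from first, 'h' from second => "eh"
  Position 4: 'b' from first, 'f' from second => "bf"
Result: biajaiehbf

biajaiehbf


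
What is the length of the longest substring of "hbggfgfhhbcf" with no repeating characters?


Input: "hbggfgfhhbcf"
Sliding window (track last position of each char):
  Position 0 ('h'): window [0,0] length 1 -- new best
  Position 1 ('b'): window [0,1] length 2 -- new best
  Position 2 ('g'): window [0,2] length 3 -- new best
  Position 3 ('g'): repeat (last at 2), move window start to 3
  Position 3 ('g'): window [3,3] length 1
  Position 4 ('f'): window [3,4] length 2
  Position 5 ('g'): repeat (last at 3), move window start to 4
  Position 5 ('g'): window [4,5] length 2
  Position 6 ('f'): repeat (last at 4), move window start to 5
  Position 6 ('f'): window [5,6] length 2
  Position 7 ('h'): window [5,7] length 3
  Position 8 ('h'): repeat (last at 7), move window start to 8
  Position 8 ('h'): window [8,8] length 1
  Position 9 ('b'): window [8,9] length 2
  Position 10 ('c'): window [8,10] length 3
  Position 11 ('f'): window [8,11] length 4 -- new best
Longest substring with no repeats: "hbcf" with length 4

4


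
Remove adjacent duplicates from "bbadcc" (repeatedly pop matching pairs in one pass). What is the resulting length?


Input: bbadcc
Stack-based adjacent duplicate removal:
  Read 'b': push. Stack: b
  Read 'b': matches stack top 'b' => pop. Stack: (empty)
  Read 'a': push. Stack: a
  Read 'd': push. Stack: ad
  Read 'c': push. Stack: adc
  Read 'c': matches stack top 'c' => pop. Stack: ad
Final stack: "ad" (length 2)

2


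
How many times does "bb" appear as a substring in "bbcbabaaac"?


Searching for "bb" in "bbcbabaaac"
Scanning each position:
  Position 0: "bb" => MATCH
  Position 1: "bc" => no
  Position 2: "cb" => no
  Position 3: "ba" => no
  Position 4: "ab" => no
  Position 5: "ba" => no
  Position 6: "aa" => no
  Position 7: "aa" => no
  Position 8: "ac" => no
Total occurrences: 1

1


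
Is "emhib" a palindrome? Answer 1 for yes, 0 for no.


Input: emhib
Reversed: bihme
  Compare pos 0 ('e') with pos 4 ('b'): MISMATCH
  Compare pos 1 ('m') with pos 3 ('i'): MISMATCH
Result: not a palindrome

0


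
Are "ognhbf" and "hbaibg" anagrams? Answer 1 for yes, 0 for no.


Strings: "ognhbf", "hbaibg"
Sorted first:  bfghno
Sorted second: abbghi
Differ at position 0: 'b' vs 'a' => not anagrams

0


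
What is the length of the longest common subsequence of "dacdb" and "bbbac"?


LCS of "dacdb" and "bbbac"
DP table:
           b    b    b    a    c
      0    0    0    0    0    0
  d   0    0    0    0    0    0
  a   0    0    0    0    1    1
  c   0    0    0    0    1    2
  d   0    0    0    0    1    2
  b   0    1    1    1    1    2
LCS length = dp[5][5] = 2

2


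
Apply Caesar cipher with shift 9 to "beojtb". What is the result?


Caesar cipher: shift "beojtb" by 9
  'b' (pos 1) + 9 = pos 10 = 'k'
  'e' (pos 4) + 9 = pos 13 = 'n'
  'o' (pos 14) + 9 = pos 23 = 'x'
  'j' (pos 9) + 9 = pos 18 = 's'
  't' (pos 19) + 9 = pos 2 = 'c'
  'b' (pos 1) + 9 = pos 10 = 'k'
Result: knxsck

knxsck


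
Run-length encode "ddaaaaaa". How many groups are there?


Input: ddaaaaaa
Scanning for consecutive runs:
  Group 1: 'd' x 2 (positions 0-1)
  Group 2: 'a' x 6 (positions 2-7)
Total groups: 2

2


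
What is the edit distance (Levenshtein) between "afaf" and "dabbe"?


Computing edit distance: "afaf" -> "dabbe"
DP table:
           d    a    b    b    e
      0    1    2    3    4    5
  a   1    1    1    2    3    4
  f   2    2    2    2    3    4
  a   3    3    2    3    3    4
  f   4    4    3    3    4    4
Edit distance = dp[4][5] = 4

4


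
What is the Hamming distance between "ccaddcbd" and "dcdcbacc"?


Comparing "ccaddcbd" and "dcdcbacc" position by position:
  Position 0: 'c' vs 'd' => differ
  Position 1: 'c' vs 'c' => same
  Position 2: 'a' vs 'd' => differ
  Position 3: 'd' vs 'c' => differ
  Position 4: 'd' vs 'b' => differ
  Position 5: 'c' vs 'a' => differ
  Position 6: 'b' vs 'c' => differ
  Position 7: 'd' vs 'c' => differ
Total differences (Hamming distance): 7

7


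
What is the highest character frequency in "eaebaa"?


Input: eaebaa
Character counts:
  'a': 3
  'b': 1
  'e': 2
Maximum frequency: 3

3


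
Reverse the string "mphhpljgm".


Input: mphhpljgm
Reading characters right to left:
  Position 8: 'm'
  Position 7: 'g'
  Position 6: 'j'
  Position 5: 'l'
  Position 4: 'p'
  Position 3: 'h'
  Position 2: 'h'
  Position 1: 'p'
  Position 0: 'm'
Reversed: mgjlphhpm

mgjlphhpm


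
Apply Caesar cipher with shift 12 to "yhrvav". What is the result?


Caesar cipher: shift "yhrvav" by 12
  'y' (pos 24) + 12 = pos 10 = 'k'
  'h' (pos 7) + 12 = pos 19 = 't'
  'r' (pos 17) + 12 = pos 3 = 'd'
  'v' (pos 21) + 12 = pos 7 = 'h'
  'a' (pos 0) + 12 = pos 12 = 'm'
  'v' (pos 21) + 12 = pos 7 = 'h'
Result: ktdhmh

ktdhmh


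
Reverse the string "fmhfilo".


Input: fmhfilo
Reading characters right to left:
  Position 6: 'o'
  Position 5: 'l'
  Position 4: 'i'
  Position 3: 'f'
  Position 2: 'h'
  Position 1: 'm'
  Position 0: 'f'
Reversed: olifhmf

olifhmf


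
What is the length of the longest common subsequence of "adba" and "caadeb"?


LCS of "adba" and "caadeb"
DP table:
           c    a    a    d    e    b
      0    0    0    0    0    0    0
  a   0    0    1    1    1    1    1
  d   0    0    1    1    2    2    2
  b   0    0    1    1    2    2    3
  a   0    0    1    2    2    2    3
LCS length = dp[4][6] = 3

3


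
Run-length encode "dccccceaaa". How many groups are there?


Input: dccccceaaa
Scanning for consecutive runs:
  Group 1: 'd' x 1 (positions 0-0)
  Group 2: 'c' x 5 (positions 1-5)
  Group 3: 'e' x 1 (positions 6-6)
  Group 4: 'a' x 3 (positions 7-9)
Total groups: 4

4


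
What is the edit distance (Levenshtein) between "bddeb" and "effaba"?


Computing edit distance: "bddeb" -> "effaba"
DP table:
           e    f    f    a    b    a
      0    1    2    3    4    5    6
  b   1    1    2    3    4    4    5
  d   2    2    2    3    4    5    5
  d   3    3    3    3    4    5    6
  e   4    3    4    4    4    5    6
  b   5    4    4    5    5    4    5
Edit distance = dp[5][6] = 5

5


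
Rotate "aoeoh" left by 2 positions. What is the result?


Input: "aoeoh", rotate left by 2
First 2 characters: "ao"
Remaining characters: "eoh"
Concatenate remaining + first: "eoh" + "ao" = "eohao"

eohao


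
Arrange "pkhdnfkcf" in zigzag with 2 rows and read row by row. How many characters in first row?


Zigzag "pkhdnfkcf" into 2 rows:
Placing characters:
  'p' => row 0
  'k' => row 1
  'h' => row 0
  'd' => row 1
  'n' => row 0
  'f' => row 1
  'k' => row 0
  'c' => row 1
  'f' => row 0
Rows:
  Row 0: "phnkf"
  Row 1: "kdfc"
First row length: 5

5


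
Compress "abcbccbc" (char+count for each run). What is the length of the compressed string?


Input: abcbccbc
Runs:
  'a' x 1 => "a1"
  'b' x 1 => "b1"
  'c' x 1 => "c1"
  'b' x 1 => "b1"
  'c' x 2 => "c2"
  'b' x 1 => "b1"
  'c' x 1 => "c1"
Compressed: "a1b1c1b1c2b1c1"
Compressed length: 14

14


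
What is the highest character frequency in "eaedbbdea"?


Input: eaedbbdea
Character counts:
  'a': 2
  'b': 2
  'd': 2
  'e': 3
Maximum frequency: 3

3


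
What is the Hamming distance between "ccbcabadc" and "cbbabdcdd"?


Comparing "ccbcabadc" and "cbbabdcdd" position by position:
  Position 0: 'c' vs 'c' => same
  Position 1: 'c' vs 'b' => differ
  Position 2: 'b' vs 'b' => same
  Position 3: 'c' vs 'a' => differ
  Position 4: 'a' vs 'b' => differ
  Position 5: 'b' vs 'd' => differ
  Position 6: 'a' vs 'c' => differ
  Position 7: 'd' vs 'd' => same
  Position 8: 'c' vs 'd' => differ
Total differences (Hamming distance): 6

6


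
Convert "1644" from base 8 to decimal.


Input: "1644" in base 8
Positional expansion:
  Digit '1' (value 1) x 8^3 = 512
  Digit '6' (value 6) x 8^2 = 384
  Digit '4' (value 4) x 8^1 = 32
  Digit '4' (value 4) x 8^0 = 4
Sum = 932

932


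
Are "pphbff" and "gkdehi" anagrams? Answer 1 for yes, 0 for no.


Strings: "pphbff", "gkdehi"
Sorted first:  bffhpp
Sorted second: deghik
Differ at position 0: 'b' vs 'd' => not anagrams

0


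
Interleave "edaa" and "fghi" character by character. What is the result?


Interleaving "edaa" and "fghi":
  Position 0: 'e' from first, 'f' from second => "ef"
  Position 1: 'd' from first, 'g' from second => "dg"
  Position 2: 'a' from first, 'h' from second => "ah"
  Position 3: 'a' from first, 'i' from second => "ai"
Result: efdgahai

efdgahai


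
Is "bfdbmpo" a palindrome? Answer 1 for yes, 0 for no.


Input: bfdbmpo
Reversed: opmbdfb
  Compare pos 0 ('b') with pos 6 ('o'): MISMATCH
  Compare pos 1 ('f') with pos 5 ('p'): MISMATCH
  Compare pos 2 ('d') with pos 4 ('m'): MISMATCH
Result: not a palindrome

0


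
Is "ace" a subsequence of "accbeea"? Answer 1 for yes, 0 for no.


Check if "ace" is a subsequence of "accbeea"
Greedy scan:
  Position 0 ('a'): matches sub[0] = 'a'
  Position 1 ('c'): matches sub[1] = 'c'
  Position 2 ('c'): no match needed
  Position 3 ('b'): no match needed
  Position 4 ('e'): matches sub[2] = 'e'
  Position 5 ('e'): no match needed
  Position 6 ('a'): no match needed
All 3 characters matched => is a subsequence

1


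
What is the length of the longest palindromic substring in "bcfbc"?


Input: "bcfbc"
Checking substrings for palindromes:
  No multi-char palindromic substrings found
Longest palindromic substring: "b" with length 1

1


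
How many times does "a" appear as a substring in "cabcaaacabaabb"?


Searching for "a" in "cabcaaacabaabb"
Scanning each position:
  Position 0: "c" => no
  Position 1: "a" => MATCH
  Position 2: "b" => no
  Position 3: "c" => no
  Position 4: "a" => MATCH
  Position 5: "a" => MATCH
  Position 6: "a" => MATCH
  Position 7: "c" => no
  Position 8: "a" => MATCH
  Position 9: "b" => no
  Position 10: "a" => MATCH
  Position 11: "a" => MATCH
  Position 12: "b" => no
  Position 13: "b" => no
Total occurrences: 7

7


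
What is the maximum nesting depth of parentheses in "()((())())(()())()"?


Input: "()((())())(()())()"
Tracking depth:
  Position 0 '(': depth becomes 1
  Position 1 ')': depth becomes 0
  Position 2 '(': depth becomes 1
  Position 3 '(': depth becomes 2
  Position 4 '(': depth becomes 3
  Position 5 ')': depth becomes 2
  Position 6 ')': depth becomes 1
  Position 7 '(': depth becomes 2
  Position 8 ')': depth becomes 1
  Position 9 ')': depth becomes 0
  Position 10 '(': depth becomes 1
  Position 11 '(': depth becomes 2
  Position 12 ')': depth becomes 1
  Position 13 '(': depth becomes 2
  Position 14 ')': depth becomes 1
  Position 15 ')': depth becomes 0
  Position 16 '(': depth becomes 1
  Position 17 ')': depth becomes 0
Maximum depth reached: 3

3


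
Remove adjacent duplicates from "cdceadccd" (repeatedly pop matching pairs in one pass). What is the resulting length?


Input: cdceadccd
Stack-based adjacent duplicate removal:
  Read 'c': push. Stack: c
  Read 'd': push. Stack: cd
  Read 'c': push. Stack: cdc
  Read 'e': push. Stack: cdce
  Read 'a': push. Stack: cdcea
  Read 'd': push. Stack: cdcead
  Read 'c': push. Stack: cdceadc
  Read 'c': matches stack top 'c' => pop. Stack: cdcead
  Read 'd': matches stack top 'd' => pop. Stack: cdcea
Final stack: "cdcea" (length 5)

5


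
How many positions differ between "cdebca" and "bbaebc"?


Comparing "cdebca" and "bbaebc" position by position:
  Position 0: 'c' vs 'b' => DIFFER
  Position 1: 'd' vs 'b' => DIFFER
  Position 2: 'e' vs 'a' => DIFFER
  Position 3: 'b' vs 'e' => DIFFER
  Position 4: 'c' vs 'b' => DIFFER
  Position 5: 'a' vs 'c' => DIFFER
Positions that differ: 6

6


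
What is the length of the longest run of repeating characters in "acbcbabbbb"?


Input: "acbcbabbbb"
Scanning for longest run:
  Position 1 ('c'): new char, reset run to 1
  Position 2 ('b'): new char, reset run to 1
  Position 3 ('c'): new char, reset run to 1
  Position 4 ('b'): new char, reset run to 1
  Position 5 ('a'): new char, reset run to 1
  Position 6 ('b'): new char, reset run to 1
  Position 7 ('b'): continues run of 'b', length=2
  Position 8 ('b'): continues run of 'b', length=3
  Position 9 ('b'): continues run of 'b', length=4
Longest run: 'b' with length 4

4


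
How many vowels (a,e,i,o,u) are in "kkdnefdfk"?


Input: kkdnefdfk
Checking each character:
  'k' at position 0: consonant
  'k' at position 1: consonant
  'd' at position 2: consonant
  'n' at position 3: consonant
  'e' at position 4: vowel (running total: 1)
  'f' at position 5: consonant
  'd' at position 6: consonant
  'f' at position 7: consonant
  'k' at position 8: consonant
Total vowels: 1

1


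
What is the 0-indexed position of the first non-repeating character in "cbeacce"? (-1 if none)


Input: cbeacce
Character frequencies:
  'a': 1
  'b': 1
  'c': 3
  'e': 2
Scanning left to right for freq == 1:
  Position 0 ('c'): freq=3, skip
  Position 1 ('b'): unique! => answer = 1

1


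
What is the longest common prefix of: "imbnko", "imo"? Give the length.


Words: imbnko, imo
  Position 0: all 'i' => match
  Position 1: all 'm' => match
  Position 2: ('b', 'o') => mismatch, stop
LCP = "im" (length 2)

2


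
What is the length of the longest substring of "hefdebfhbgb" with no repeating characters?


Input: "hefdebfhbgb"
Sliding window (track last position of each char):
  Position 0 ('h'): window [0,0] length 1 -- new best
  Position 1 ('e'): window [0,1] length 2 -- new best
  Position 2 ('f'): window [0,2] length 3 -- new best
  Position 3 ('d'): window [0,3] length 4 -- new best
  Position 4 ('e'): repeat (last at 1), move window start to 2
  Position 4 ('e'): window [2,4] length 3
  Position 5 ('b'): window [2,5] length 4
  Position 6 ('f'): repeat (last at 2), move window start to 3
  Position 6 ('f'): window [3,6] length 4
  Position 7 ('h'): window [3,7] length 5 -- new best
  Position 8 ('b'): repeat (last at 5), move window start to 6
  Position 8 ('b'): window [6,8] length 3
  Position 9 ('g'): window [6,9] length 4
  Position 10 ('b'): repeat (last at 8), move window start to 9
  Position 10 ('b'): window [9,10] length 2
Longest substring with no repeats: "debfh" with length 5

5


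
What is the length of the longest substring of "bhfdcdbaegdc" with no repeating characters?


Input: "bhfdcdbaegdc"
Sliding window (track last position of each char):
  Position 0 ('b'): window [0,0] length 1 -- new best
  Position 1 ('h'): window [0,1] length 2 -- new best
  Position 2 ('f'): window [0,2] length 3 -- new best
  Position 3 ('d'): window [0,3] length 4 -- new best
  Position 4 ('c'): window [0,4] length 5 -- new best
  Position 5 ('d'): repeat (last at 3), move window start to 4
  Position 5 ('d'): window [4,5] length 2
  Position 6 ('b'): window [4,6] length 3
  Position 7 ('a'): window [4,7] length 4
  Position 8 ('e'): window [4,8] length 5
  Position 9 ('g'): window [4,9] length 6 -- new best
  Position 10 ('d'): repeat (last at 5), move window start to 6
  Position 10 ('d'): window [6,10] length 5
  Position 11 ('c'): window [6,11] length 6
Longest substring with no repeats: "cdbaeg" with length 6

6


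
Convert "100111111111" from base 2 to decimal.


Input: "100111111111" in base 2
Positional expansion:
  Digit '1' (value 1) x 2^11 = 2048
  Digit '0' (value 0) x 2^10 = 0
  Digit '0' (value 0) x 2^9 = 0
  Digit '1' (value 1) x 2^8 = 256
  Digit '1' (value 1) x 2^7 = 128
  Digit '1' (value 1) x 2^6 = 64
  Digit '1' (value 1) x 2^5 = 32
  Digit '1' (value 1) x 2^4 = 16
  Digit '1' (value 1) x 2^3 = 8
  Digit '1' (value 1) x 2^2 = 4
  Digit '1' (value 1) x 2^1 = 2
  Digit '1' (value 1) x 2^0 = 1
Sum = 2559

2559
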